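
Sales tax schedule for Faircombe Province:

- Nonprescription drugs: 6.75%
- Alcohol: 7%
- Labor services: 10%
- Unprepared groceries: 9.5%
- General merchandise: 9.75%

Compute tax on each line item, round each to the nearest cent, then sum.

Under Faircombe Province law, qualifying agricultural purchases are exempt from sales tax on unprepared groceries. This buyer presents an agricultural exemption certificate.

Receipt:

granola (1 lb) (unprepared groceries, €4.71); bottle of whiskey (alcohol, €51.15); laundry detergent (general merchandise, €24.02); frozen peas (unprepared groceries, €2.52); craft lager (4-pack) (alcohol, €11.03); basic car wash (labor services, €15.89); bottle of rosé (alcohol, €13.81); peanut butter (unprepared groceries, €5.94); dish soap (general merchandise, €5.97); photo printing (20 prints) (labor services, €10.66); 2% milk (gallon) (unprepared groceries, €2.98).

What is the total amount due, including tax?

€159.58

Granola (1 lb) €4.71: unprepared groceries, buyer-exempt → 0% → €0.00
Bottle of whiskey €51.15: alcohol → 7% → €3.58
Laundry detergent €24.02: general merchandise → 9.75% → €2.34
Frozen peas €2.52: unprepared groceries, buyer-exempt → 0% → €0.00
Craft lager (4-pack) €11.03: alcohol → 7% → €0.77
Basic car wash €15.89: labor services → 10% → €1.59
Bottle of rosé €13.81: alcohol → 7% → €0.97
Peanut butter €5.94: unprepared groceries, buyer-exempt → 0% → €0.00
Dish soap €5.97: general merchandise → 9.75% → €0.58
Photo printing (20 prints) €10.66: labor services → 10% → €1.07
2% milk (gallon) €2.98: unprepared groceries, buyer-exempt → 0% → €0.00
Subtotal = €148.68; tax = €10.90; total due = €159.58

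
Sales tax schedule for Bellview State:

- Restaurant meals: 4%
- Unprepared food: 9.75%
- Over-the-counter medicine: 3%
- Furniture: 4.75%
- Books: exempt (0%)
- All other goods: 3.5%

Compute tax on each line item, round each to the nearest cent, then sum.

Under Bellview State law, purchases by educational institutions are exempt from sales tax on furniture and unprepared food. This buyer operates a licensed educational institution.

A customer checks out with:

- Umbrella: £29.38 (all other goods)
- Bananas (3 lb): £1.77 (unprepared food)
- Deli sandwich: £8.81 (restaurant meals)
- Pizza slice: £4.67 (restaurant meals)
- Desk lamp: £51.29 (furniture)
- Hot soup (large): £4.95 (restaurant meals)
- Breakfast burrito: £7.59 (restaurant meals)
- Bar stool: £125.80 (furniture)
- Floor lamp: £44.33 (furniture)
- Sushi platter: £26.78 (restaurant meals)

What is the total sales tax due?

£3.14

Umbrella £29.38: all other goods → 3.5% → £1.03
Bananas (3 lb) £1.77: unprepared food, buyer-exempt → 0% → £0.00
Deli sandwich £8.81: restaurant meals → 4% → £0.35
Pizza slice £4.67: restaurant meals → 4% → £0.19
Desk lamp £51.29: furniture, buyer-exempt → 0% → £0.00
Hot soup (large) £4.95: restaurant meals → 4% → £0.20
Breakfast burrito £7.59: restaurant meals → 4% → £0.30
Bar stool £125.80: furniture, buyer-exempt → 0% → £0.00
Floor lamp £44.33: furniture, buyer-exempt → 0% → £0.00
Sushi platter £26.78: restaurant meals → 4% → £1.07
Total tax = £1.03 + £0.35 + £0.19 + £0.20 + £0.30 + £1.07 = £3.14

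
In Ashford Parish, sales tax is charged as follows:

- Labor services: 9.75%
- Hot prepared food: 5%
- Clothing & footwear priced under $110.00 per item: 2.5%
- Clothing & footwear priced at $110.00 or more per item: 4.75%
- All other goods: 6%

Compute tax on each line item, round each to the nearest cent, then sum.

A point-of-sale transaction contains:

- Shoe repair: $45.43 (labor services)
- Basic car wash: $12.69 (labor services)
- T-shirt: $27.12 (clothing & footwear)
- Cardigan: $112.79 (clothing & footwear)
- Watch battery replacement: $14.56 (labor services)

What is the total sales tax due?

$13.13

Shoe repair $45.43: labor services → 9.75% → $4.43
Basic car wash $12.69: labor services → 9.75% → $1.24
T-shirt $27.12: clothing & footwear, under $110.00 → 2.5% → $0.68
Cardigan $112.79: clothing & footwear, $110.00 or more → 4.75% → $5.36
Watch battery replacement $14.56: labor services → 9.75% → $1.42
Total tax = $4.43 + $1.24 + $0.68 + $5.36 + $1.42 = $13.13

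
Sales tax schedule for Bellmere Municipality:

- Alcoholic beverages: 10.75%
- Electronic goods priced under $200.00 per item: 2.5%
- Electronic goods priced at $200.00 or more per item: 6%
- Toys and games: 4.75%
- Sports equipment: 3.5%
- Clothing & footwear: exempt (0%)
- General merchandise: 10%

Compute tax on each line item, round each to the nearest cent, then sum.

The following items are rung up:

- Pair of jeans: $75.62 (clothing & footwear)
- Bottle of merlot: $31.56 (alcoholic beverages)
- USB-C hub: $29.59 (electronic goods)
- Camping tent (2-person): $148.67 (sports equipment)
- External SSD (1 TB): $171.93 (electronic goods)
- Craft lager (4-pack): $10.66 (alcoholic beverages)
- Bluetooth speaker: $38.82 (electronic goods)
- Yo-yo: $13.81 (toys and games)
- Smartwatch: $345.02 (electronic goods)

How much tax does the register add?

$37.11

Pair of jeans $75.62: clothing & footwear → 0% → $0.00
Bottle of merlot $31.56: alcoholic beverages → 10.75% → $3.39
USB-C hub $29.59: electronic goods, under $200.00 → 2.5% → $0.74
Camping tent (2-person) $148.67: sports equipment → 3.5% → $5.20
External SSD (1 TB) $171.93: electronic goods, under $200.00 → 2.5% → $4.30
Craft lager (4-pack) $10.66: alcoholic beverages → 10.75% → $1.15
Bluetooth speaker $38.82: electronic goods, under $200.00 → 2.5% → $0.97
Yo-yo $13.81: toys and games → 4.75% → $0.66
Smartwatch $345.02: electronic goods, $200.00 or more → 6% → $20.70
Total tax = $3.39 + $0.74 + $5.20 + $4.30 + $1.15 + $0.97 + $0.66 + $20.70 = $37.11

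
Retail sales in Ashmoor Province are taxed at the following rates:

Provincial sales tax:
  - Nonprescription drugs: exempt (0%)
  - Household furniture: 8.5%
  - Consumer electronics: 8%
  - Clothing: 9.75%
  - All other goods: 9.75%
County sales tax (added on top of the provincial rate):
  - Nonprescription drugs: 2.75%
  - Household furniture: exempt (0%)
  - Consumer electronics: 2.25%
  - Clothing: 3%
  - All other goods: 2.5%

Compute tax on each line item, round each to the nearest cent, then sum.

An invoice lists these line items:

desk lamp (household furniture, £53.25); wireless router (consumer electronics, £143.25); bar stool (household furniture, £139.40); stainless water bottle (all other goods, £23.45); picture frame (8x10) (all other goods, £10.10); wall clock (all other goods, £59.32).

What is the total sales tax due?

£42.44

Desk lamp £53.25: household furniture → 8.5% + 0% county = 8.5% → £4.53
Wireless router £143.25: consumer electronics → 8% + 2.25% county = 10.25% → £14.68
Bar stool £139.40: household furniture → 8.5% + 0% county = 8.5% → £11.85
Stainless water bottle £23.45: all other goods → 9.75% + 2.5% county = 12.25% → £2.87
Picture frame (8x10) £10.10: all other goods → 9.75% + 2.5% county = 12.25% → £1.24
Wall clock £59.32: all other goods → 9.75% + 2.5% county = 12.25% → £7.27
Total tax = £4.53 + £14.68 + £11.85 + £2.87 + £1.24 + £7.27 = £42.44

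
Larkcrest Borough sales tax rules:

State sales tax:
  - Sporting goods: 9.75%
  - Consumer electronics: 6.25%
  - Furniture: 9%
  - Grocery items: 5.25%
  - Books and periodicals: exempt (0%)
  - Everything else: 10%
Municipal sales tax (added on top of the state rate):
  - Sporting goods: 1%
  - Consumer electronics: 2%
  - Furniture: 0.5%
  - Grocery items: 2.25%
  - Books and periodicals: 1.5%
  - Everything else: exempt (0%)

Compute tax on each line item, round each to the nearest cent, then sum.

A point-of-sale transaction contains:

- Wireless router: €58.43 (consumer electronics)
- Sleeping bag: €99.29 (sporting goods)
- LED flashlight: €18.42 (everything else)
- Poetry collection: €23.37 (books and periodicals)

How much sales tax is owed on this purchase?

€17.68

Wireless router €58.43: consumer electronics → 6.25% + 2% municipal = 8.25% → €4.82
Sleeping bag €99.29: sporting goods → 9.75% + 1% municipal = 10.75% → €10.67
LED flashlight €18.42: everything else → 10% + 0% municipal = 10% → €1.84
Poetry collection €23.37: books and periodicals → 0% + 1.5% municipal = 1.5% → €0.35
Total tax = €4.82 + €10.67 + €1.84 + €0.35 = €17.68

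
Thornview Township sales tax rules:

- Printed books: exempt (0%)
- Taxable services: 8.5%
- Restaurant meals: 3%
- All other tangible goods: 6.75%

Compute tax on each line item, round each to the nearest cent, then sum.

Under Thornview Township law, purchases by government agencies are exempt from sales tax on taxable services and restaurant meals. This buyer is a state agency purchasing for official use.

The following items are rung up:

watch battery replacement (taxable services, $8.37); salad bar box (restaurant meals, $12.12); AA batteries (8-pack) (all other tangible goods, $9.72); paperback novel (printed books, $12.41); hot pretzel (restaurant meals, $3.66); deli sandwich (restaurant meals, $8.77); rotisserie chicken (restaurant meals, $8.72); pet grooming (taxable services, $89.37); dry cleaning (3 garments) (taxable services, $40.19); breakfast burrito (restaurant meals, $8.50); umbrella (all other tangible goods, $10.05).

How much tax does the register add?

Watch battery replacement $8.37: taxable services, buyer-exempt → 0% → $0.00
Salad bar box $12.12: restaurant meals, buyer-exempt → 0% → $0.00
AA batteries (8-pack) $9.72: all other tangible goods → 6.75% → $0.66
Paperback novel $12.41: printed books → 0% → $0.00
Hot pretzel $3.66: restaurant meals, buyer-exempt → 0% → $0.00
Deli sandwich $8.77: restaurant meals, buyer-exempt → 0% → $0.00
Rotisserie chicken $8.72: restaurant meals, buyer-exempt → 0% → $0.00
Pet grooming $89.37: taxable services, buyer-exempt → 0% → $0.00
Dry cleaning (3 garments) $40.19: taxable services, buyer-exempt → 0% → $0.00
Breakfast burrito $8.50: restaurant meals, buyer-exempt → 0% → $0.00
Umbrella $10.05: all other tangible goods → 6.75% → $0.68
Total tax = $0.66 + $0.68 = $1.34

$1.34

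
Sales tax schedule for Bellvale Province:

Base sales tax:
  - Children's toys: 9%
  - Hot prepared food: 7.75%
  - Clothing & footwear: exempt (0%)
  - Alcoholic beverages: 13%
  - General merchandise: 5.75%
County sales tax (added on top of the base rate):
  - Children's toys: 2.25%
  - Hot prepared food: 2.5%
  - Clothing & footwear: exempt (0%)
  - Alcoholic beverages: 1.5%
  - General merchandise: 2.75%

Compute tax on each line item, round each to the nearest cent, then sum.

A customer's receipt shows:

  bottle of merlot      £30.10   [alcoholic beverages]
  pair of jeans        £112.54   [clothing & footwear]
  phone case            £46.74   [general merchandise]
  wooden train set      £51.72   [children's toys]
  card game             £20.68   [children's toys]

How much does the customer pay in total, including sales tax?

Bottle of merlot £30.10: alcoholic beverages → 13% + 1.5% county = 14.5% → £4.36
Pair of jeans £112.54: clothing & footwear → 0% + 0% county = 0% → £0.00
Phone case £46.74: general merchandise → 5.75% + 2.75% county = 8.5% → £3.97
Wooden train set £51.72: children's toys → 9% + 2.25% county = 11.25% → £5.82
Card game £20.68: children's toys → 9% + 2.25% county = 11.25% → £2.33
Subtotal = £261.78; tax = £16.48; total due = £278.26

£278.26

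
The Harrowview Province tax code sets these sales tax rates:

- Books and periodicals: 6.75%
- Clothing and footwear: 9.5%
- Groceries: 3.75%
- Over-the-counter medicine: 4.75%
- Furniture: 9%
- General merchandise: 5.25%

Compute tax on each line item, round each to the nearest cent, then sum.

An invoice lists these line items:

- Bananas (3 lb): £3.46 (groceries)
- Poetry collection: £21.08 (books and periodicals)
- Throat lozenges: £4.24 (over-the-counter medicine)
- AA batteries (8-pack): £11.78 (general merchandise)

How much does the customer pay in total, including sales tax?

£42.93

Bananas (3 lb) £3.46: groceries → 3.75% → £0.13
Poetry collection £21.08: books and periodicals → 6.75% → £1.42
Throat lozenges £4.24: over-the-counter medicine → 4.75% → £0.20
AA batteries (8-pack) £11.78: general merchandise → 5.25% → £0.62
Subtotal = £40.56; tax = £2.37; total due = £42.93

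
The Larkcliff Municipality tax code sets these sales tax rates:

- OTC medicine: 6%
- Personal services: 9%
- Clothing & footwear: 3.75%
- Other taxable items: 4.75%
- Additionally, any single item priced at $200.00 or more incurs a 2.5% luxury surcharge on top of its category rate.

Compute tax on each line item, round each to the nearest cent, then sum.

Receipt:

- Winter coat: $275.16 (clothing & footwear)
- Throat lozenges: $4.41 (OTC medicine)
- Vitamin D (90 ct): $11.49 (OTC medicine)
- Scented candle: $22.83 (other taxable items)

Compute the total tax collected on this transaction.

Winter coat $275.16: clothing & footwear → 3.75% + 2.5% surcharge = 6.25% → $17.20
Throat lozenges $4.41: OTC medicine → 6% → $0.26
Vitamin D (90 ct) $11.49: OTC medicine → 6% → $0.69
Scented candle $22.83: other taxable items → 4.75% → $1.08
Total tax = $17.20 + $0.26 + $0.69 + $1.08 = $19.23

$19.23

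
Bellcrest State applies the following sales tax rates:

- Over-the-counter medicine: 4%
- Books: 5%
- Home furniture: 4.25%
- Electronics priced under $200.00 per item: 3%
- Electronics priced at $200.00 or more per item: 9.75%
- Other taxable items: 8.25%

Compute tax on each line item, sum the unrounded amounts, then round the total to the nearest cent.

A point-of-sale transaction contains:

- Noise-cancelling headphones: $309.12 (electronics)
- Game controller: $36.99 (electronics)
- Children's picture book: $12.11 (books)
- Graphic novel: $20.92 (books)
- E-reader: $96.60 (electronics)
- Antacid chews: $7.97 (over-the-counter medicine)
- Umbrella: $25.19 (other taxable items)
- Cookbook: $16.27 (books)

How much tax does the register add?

Noise-cancelling headphones $309.12: electronics, $200.00 or more → 9.75% → $30.1392
Game controller $36.99: electronics, under $200.00 → 3% → $1.1097
Children's picture book $12.11: books → 5% → $0.6055
Graphic novel $20.92: books → 5% → $1.046
E-reader $96.60: electronics, under $200.00 → 3% → $2.898
Antacid chews $7.97: over-the-counter medicine → 4% → $0.3188
Umbrella $25.19: other taxable items → 8.25% → $2.078175
Cookbook $16.27: books → 5% → $0.8135
Unrounded tax sum = $39.008875 → $39.01

$39.01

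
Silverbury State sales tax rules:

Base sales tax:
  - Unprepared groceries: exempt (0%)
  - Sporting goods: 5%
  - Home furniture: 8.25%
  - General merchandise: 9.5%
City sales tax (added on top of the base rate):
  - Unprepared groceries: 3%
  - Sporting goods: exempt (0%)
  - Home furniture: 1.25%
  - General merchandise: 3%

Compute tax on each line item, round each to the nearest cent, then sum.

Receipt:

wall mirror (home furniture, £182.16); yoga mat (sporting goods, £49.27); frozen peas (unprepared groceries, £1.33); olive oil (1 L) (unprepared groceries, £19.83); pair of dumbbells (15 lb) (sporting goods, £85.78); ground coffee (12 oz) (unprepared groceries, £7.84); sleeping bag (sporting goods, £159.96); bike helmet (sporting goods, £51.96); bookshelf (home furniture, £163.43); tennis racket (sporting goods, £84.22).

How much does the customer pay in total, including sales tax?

Wall mirror £182.16: home furniture → 8.25% + 1.25% city = 9.5% → £17.31
Yoga mat £49.27: sporting goods → 5% + 0% city = 5% → £2.46
Frozen peas £1.33: unprepared groceries → 0% + 3% city = 3% → £0.04
Olive oil (1 L) £19.83: unprepared groceries → 0% + 3% city = 3% → £0.59
Pair of dumbbells (15 lb) £85.78: sporting goods → 5% + 0% city = 5% → £4.29
Ground coffee (12 oz) £7.84: unprepared groceries → 0% + 3% city = 3% → £0.24
Sleeping bag £159.96: sporting goods → 5% + 0% city = 5% → £8.00
Bike helmet £51.96: sporting goods → 5% + 0% city = 5% → £2.60
Bookshelf £163.43: home furniture → 8.25% + 1.25% city = 9.5% → £15.53
Tennis racket £84.22: sporting goods → 5% + 0% city = 5% → £4.21
Subtotal = £805.78; tax = £55.27; total due = £861.05

£861.05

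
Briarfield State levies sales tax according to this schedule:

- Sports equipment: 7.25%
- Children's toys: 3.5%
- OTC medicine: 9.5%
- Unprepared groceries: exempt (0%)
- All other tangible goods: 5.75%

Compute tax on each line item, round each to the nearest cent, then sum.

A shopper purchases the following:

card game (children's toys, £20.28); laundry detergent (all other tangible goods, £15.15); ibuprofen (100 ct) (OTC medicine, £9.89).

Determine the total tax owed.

Card game £20.28: children's toys → 3.5% → £0.71
Laundry detergent £15.15: all other tangible goods → 5.75% → £0.87
Ibuprofen (100 ct) £9.89: OTC medicine → 9.5% → £0.94
Total tax = £0.71 + £0.87 + £0.94 = £2.52

£2.52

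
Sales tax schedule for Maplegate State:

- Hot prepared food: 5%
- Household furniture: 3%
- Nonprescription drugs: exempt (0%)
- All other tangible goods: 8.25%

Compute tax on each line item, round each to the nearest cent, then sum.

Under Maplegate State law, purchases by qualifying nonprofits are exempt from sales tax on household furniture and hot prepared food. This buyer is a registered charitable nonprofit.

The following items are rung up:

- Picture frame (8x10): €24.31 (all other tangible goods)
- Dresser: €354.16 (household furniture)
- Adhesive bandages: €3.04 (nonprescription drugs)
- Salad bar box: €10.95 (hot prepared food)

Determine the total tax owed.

€2.01

Picture frame (8x10) €24.31: all other tangible goods → 8.25% → €2.01
Dresser €354.16: household furniture, buyer-exempt → 0% → €0.00
Adhesive bandages €3.04: nonprescription drugs → 0% → €0.00
Salad bar box €10.95: hot prepared food, buyer-exempt → 0% → €0.00
Total tax = €2.01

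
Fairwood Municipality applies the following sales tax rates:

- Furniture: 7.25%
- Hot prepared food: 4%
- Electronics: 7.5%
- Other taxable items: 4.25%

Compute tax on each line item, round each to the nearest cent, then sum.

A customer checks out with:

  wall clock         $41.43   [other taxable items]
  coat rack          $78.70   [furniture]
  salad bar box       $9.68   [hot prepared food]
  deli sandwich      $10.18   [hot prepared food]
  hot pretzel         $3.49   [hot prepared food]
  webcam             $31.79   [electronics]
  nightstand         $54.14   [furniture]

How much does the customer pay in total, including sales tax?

$244.13

Wall clock $41.43: other taxable items → 4.25% → $1.76
Coat rack $78.70: furniture → 7.25% → $5.71
Salad bar box $9.68: hot prepared food → 4% → $0.39
Deli sandwich $10.18: hot prepared food → 4% → $0.41
Hot pretzel $3.49: hot prepared food → 4% → $0.14
Webcam $31.79: electronics → 7.5% → $2.38
Nightstand $54.14: furniture → 7.25% → $3.93
Subtotal = $229.41; tax = $14.72; total due = $244.13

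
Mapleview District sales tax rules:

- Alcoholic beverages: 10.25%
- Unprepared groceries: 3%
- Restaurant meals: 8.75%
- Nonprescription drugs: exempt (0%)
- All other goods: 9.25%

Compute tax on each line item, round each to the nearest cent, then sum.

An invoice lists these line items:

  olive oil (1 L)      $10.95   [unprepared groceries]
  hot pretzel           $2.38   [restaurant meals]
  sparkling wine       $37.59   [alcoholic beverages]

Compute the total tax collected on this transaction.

$4.39

Olive oil (1 L) $10.95: unprepared groceries → 3% → $0.33
Hot pretzel $2.38: restaurant meals → 8.75% → $0.21
Sparkling wine $37.59: alcoholic beverages → 10.25% → $3.85
Total tax = $0.33 + $0.21 + $3.85 = $4.39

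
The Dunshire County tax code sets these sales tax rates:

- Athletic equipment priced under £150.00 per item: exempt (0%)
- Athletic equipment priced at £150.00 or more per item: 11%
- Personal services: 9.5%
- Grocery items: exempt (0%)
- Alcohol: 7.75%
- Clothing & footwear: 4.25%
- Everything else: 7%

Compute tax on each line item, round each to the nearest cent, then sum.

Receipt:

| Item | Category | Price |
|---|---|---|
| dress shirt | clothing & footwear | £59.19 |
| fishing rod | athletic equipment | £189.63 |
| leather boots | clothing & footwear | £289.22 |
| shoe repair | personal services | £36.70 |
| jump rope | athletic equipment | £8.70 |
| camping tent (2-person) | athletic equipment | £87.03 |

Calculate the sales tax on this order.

Dress shirt £59.19: clothing & footwear → 4.25% → £2.52
Fishing rod £189.63: athletic equipment, £150.00 or more → 11% → £20.86
Leather boots £289.22: clothing & footwear → 4.25% → £12.29
Shoe repair £36.70: personal services → 9.5% → £3.49
Jump rope £8.70: athletic equipment, under £150.00 → 0% → £0.00
Camping tent (2-person) £87.03: athletic equipment, under £150.00 → 0% → £0.00
Total tax = £2.52 + £20.86 + £12.29 + £3.49 = £39.16

£39.16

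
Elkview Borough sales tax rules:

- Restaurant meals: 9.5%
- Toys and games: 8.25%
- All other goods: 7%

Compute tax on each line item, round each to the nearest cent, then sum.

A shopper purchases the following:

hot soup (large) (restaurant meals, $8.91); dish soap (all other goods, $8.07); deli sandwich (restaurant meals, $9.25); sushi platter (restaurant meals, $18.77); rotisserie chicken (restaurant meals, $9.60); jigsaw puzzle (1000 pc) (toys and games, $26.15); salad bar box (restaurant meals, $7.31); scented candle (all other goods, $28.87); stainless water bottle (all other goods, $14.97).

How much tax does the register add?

$10.90

Hot soup (large) $8.91: restaurant meals → 9.5% → $0.85
Dish soap $8.07: all other goods → 7% → $0.56
Deli sandwich $9.25: restaurant meals → 9.5% → $0.88
Sushi platter $18.77: restaurant meals → 9.5% → $1.78
Rotisserie chicken $9.60: restaurant meals → 9.5% → $0.91
Jigsaw puzzle (1000 pc) $26.15: toys and games → 8.25% → $2.16
Salad bar box $7.31: restaurant meals → 9.5% → $0.69
Scented candle $28.87: all other goods → 7% → $2.02
Stainless water bottle $14.97: all other goods → 7% → $1.05
Total tax = $0.85 + $0.56 + $0.88 + $1.78 + $0.91 + $2.16 + $0.69 + $2.02 + $1.05 = $10.90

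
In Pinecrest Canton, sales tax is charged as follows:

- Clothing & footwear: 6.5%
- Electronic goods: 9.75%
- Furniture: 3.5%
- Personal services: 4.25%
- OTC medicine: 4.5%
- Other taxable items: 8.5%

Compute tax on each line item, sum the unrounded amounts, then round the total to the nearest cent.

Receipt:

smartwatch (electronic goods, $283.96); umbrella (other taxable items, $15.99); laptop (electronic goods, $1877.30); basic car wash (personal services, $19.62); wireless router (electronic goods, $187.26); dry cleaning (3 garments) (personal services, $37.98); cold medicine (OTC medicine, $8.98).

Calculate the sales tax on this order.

Smartwatch $283.96: electronic goods → 9.75% → $27.6861
Umbrella $15.99: other taxable items → 8.5% → $1.35915
Laptop $1877.30: electronic goods → 9.75% → $183.03675
Basic car wash $19.62: personal services → 4.25% → $0.83385
Wireless router $187.26: electronic goods → 9.75% → $18.25785
Dry cleaning (3 garments) $37.98: personal services → 4.25% → $1.61415
Cold medicine $8.98: OTC medicine → 4.5% → $0.4041
Unrounded tax sum = $233.19195 → $233.19

$233.19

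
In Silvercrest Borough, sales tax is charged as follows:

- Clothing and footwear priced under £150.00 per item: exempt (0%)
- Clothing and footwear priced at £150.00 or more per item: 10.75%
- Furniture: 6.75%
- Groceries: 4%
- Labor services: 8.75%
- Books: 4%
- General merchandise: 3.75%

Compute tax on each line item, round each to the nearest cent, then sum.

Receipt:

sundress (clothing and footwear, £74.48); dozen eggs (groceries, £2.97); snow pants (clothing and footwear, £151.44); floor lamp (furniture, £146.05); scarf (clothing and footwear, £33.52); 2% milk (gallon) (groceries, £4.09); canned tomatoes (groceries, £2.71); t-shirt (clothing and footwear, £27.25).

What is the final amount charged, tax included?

Sundress £74.48: clothing and footwear, under £150.00 → 0% → £0.00
Dozen eggs £2.97: groceries → 4% → £0.12
Snow pants £151.44: clothing and footwear, £150.00 or more → 10.75% → £16.28
Floor lamp £146.05: furniture → 6.75% → £9.86
Scarf £33.52: clothing and footwear, under £150.00 → 0% → £0.00
2% milk (gallon) £4.09: groceries → 4% → £0.16
Canned tomatoes £2.71: groceries → 4% → £0.11
T-shirt £27.25: clothing and footwear, under £150.00 → 0% → £0.00
Subtotal = £442.51; tax = £26.53; total due = £469.04

£469.04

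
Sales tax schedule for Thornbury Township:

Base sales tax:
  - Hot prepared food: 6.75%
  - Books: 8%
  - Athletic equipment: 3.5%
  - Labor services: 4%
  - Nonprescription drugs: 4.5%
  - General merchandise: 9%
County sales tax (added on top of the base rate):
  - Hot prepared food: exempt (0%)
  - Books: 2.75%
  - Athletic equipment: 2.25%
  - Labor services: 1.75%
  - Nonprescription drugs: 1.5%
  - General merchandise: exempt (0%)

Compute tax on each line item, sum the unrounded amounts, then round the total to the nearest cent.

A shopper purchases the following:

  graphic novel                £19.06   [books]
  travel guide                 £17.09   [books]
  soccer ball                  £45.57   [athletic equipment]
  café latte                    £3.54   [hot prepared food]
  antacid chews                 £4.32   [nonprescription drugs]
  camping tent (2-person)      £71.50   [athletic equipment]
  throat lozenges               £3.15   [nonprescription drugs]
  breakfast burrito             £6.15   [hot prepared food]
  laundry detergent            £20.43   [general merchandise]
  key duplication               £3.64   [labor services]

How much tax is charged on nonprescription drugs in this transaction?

£0.45

Antacid chews £4.32: nonprescription drugs → 4.5% + 1.5% county = 6% → £0.2592
Throat lozenges £3.15: nonprescription drugs → 4.5% + 1.5% county = 6% → £0.189
Tax on nonprescription drugs: unrounded sum = £0.4482 → £0.45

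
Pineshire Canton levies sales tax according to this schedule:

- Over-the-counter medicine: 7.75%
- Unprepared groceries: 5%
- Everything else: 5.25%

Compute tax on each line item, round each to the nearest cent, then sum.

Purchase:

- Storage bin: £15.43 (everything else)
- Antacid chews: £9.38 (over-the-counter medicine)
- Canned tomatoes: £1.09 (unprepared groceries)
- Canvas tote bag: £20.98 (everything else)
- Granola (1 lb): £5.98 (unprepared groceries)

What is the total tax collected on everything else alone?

£1.91

Storage bin £15.43: everything else → 5.25% → £0.81
Canvas tote bag £20.98: everything else → 5.25% → £1.10
Tax on everything else = £0.81 + £1.10 = £1.91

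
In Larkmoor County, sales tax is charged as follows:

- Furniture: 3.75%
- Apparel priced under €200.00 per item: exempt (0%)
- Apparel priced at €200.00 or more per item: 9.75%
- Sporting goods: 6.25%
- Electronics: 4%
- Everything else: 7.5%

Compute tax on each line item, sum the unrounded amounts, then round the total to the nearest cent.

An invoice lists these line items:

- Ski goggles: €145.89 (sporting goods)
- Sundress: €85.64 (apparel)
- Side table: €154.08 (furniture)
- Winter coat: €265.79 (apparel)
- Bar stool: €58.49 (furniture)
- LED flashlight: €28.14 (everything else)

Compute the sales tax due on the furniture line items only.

Side table €154.08: furniture → 3.75% → €5.778
Bar stool €58.49: furniture → 3.75% → €2.193375
Tax on furniture: unrounded sum = €7.971375 → €7.97

€7.97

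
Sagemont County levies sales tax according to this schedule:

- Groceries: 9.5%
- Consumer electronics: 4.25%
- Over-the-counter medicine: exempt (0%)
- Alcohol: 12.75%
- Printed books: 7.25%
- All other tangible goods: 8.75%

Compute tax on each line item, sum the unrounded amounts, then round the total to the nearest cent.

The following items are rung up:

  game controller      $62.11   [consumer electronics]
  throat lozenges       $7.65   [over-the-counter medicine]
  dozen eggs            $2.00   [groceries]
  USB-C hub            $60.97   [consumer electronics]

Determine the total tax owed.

$5.42

Game controller $62.11: consumer electronics → 4.25% → $2.639675
Throat lozenges $7.65: over-the-counter medicine → 0% → $0.00
Dozen eggs $2.00: groceries → 9.5% → $0.19
USB-C hub $60.97: consumer electronics → 4.25% → $2.591225
Unrounded tax sum = $5.4209 → $5.42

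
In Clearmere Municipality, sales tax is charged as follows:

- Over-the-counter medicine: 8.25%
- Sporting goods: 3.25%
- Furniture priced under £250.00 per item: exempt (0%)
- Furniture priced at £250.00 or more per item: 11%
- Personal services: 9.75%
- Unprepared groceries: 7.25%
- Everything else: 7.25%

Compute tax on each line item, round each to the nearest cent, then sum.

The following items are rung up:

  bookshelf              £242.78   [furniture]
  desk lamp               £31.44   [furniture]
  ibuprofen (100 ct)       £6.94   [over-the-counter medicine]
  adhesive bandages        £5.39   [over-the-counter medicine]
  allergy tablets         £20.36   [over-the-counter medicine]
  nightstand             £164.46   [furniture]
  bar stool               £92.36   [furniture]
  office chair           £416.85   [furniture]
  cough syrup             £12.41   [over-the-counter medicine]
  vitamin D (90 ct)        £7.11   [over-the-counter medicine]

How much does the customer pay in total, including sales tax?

£1050.25

Bookshelf £242.78: furniture, under £250.00 → 0% → £0.00
Desk lamp £31.44: furniture, under £250.00 → 0% → £0.00
Ibuprofen (100 ct) £6.94: over-the-counter medicine → 8.25% → £0.57
Adhesive bandages £5.39: over-the-counter medicine → 8.25% → £0.44
Allergy tablets £20.36: over-the-counter medicine → 8.25% → £1.68
Nightstand £164.46: furniture, under £250.00 → 0% → £0.00
Bar stool £92.36: furniture, under £250.00 → 0% → £0.00
Office chair £416.85: furniture, £250.00 or more → 11% → £45.85
Cough syrup £12.41: over-the-counter medicine → 8.25% → £1.02
Vitamin D (90 ct) £7.11: over-the-counter medicine → 8.25% → £0.59
Subtotal = £1000.10; tax = £50.15; total due = £1050.25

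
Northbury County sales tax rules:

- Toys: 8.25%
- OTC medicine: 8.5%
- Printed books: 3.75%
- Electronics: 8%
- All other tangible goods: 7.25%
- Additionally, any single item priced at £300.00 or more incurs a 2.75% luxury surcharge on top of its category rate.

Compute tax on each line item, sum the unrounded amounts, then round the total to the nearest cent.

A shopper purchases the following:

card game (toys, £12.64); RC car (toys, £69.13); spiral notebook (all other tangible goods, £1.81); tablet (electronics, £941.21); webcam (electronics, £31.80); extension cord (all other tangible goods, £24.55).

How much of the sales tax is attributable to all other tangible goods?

£1.91

Spiral notebook £1.81: all other tangible goods → 7.25% → £0.131225
Extension cord £24.55: all other tangible goods → 7.25% → £1.779875
Tax on all other tangible goods: unrounded sum = £1.9111 → £1.91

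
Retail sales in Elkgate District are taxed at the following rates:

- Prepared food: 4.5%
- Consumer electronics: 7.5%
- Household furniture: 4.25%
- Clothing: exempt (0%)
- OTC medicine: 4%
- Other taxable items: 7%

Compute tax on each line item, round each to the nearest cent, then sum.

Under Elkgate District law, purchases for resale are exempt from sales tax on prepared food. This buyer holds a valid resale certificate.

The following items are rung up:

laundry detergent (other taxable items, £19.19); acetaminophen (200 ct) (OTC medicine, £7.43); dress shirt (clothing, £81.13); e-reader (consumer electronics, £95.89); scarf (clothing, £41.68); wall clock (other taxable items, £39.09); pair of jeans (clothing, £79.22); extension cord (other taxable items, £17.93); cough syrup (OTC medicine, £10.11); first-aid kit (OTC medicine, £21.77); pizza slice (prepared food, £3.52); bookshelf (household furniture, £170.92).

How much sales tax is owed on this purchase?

£21.36

Laundry detergent £19.19: other taxable items → 7% → £1.34
Acetaminophen (200 ct) £7.43: OTC medicine → 4% → £0.30
Dress shirt £81.13: clothing → 0% → £0.00
E-reader £95.89: consumer electronics → 7.5% → £7.19
Scarf £41.68: clothing → 0% → £0.00
Wall clock £39.09: other taxable items → 7% → £2.74
Pair of jeans £79.22: clothing → 0% → £0.00
Extension cord £17.93: other taxable items → 7% → £1.26
Cough syrup £10.11: OTC medicine → 4% → £0.40
First-aid kit £21.77: OTC medicine → 4% → £0.87
Pizza slice £3.52: prepared food, buyer-exempt → 0% → £0.00
Bookshelf £170.92: household furniture → 4.25% → £7.26
Total tax = £1.34 + £0.30 + £7.19 + £2.74 + £1.26 + £0.40 + £0.87 + £7.26 = £21.36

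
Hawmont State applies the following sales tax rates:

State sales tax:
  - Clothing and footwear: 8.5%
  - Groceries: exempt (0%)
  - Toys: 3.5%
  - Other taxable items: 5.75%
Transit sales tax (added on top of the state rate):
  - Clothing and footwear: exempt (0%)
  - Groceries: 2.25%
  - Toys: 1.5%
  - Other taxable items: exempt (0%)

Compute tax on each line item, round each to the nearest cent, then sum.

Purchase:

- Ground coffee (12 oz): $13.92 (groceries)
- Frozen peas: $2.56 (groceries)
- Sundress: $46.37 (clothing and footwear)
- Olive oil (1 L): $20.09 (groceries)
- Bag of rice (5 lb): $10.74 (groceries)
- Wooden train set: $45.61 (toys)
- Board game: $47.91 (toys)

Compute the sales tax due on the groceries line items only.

Ground coffee (12 oz) $13.92: groceries → 0% + 2.25% transit = 2.25% → $0.31
Frozen peas $2.56: groceries → 0% + 2.25% transit = 2.25% → $0.06
Olive oil (1 L) $20.09: groceries → 0% + 2.25% transit = 2.25% → $0.45
Bag of rice (5 lb) $10.74: groceries → 0% + 2.25% transit = 2.25% → $0.24
Tax on groceries = $0.31 + $0.06 + $0.45 + $0.24 = $1.06

$1.06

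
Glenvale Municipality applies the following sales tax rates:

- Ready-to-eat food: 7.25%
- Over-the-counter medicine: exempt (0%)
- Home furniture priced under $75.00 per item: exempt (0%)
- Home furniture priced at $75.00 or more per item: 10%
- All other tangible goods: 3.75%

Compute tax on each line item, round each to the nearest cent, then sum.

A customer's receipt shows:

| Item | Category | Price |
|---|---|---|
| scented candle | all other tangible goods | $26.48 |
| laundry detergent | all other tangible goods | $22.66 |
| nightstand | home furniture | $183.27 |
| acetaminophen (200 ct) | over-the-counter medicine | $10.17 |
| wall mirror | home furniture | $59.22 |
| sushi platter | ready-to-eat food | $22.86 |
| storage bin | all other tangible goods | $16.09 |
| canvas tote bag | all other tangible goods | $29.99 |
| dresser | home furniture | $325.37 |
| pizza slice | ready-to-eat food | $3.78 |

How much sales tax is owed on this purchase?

Scented candle $26.48: all other tangible goods → 3.75% → $0.99
Laundry detergent $22.66: all other tangible goods → 3.75% → $0.85
Nightstand $183.27: home furniture, $75.00 or more → 10% → $18.33
Acetaminophen (200 ct) $10.17: over-the-counter medicine → 0% → $0.00
Wall mirror $59.22: home furniture, under $75.00 → 0% → $0.00
Sushi platter $22.86: ready-to-eat food → 7.25% → $1.66
Storage bin $16.09: all other tangible goods → 3.75% → $0.60
Canvas tote bag $29.99: all other tangible goods → 3.75% → $1.12
Dresser $325.37: home furniture, $75.00 or more → 10% → $32.54
Pizza slice $3.78: ready-to-eat food → 7.25% → $0.27
Total tax = $0.99 + $0.85 + $18.33 + $1.66 + $0.60 + $1.12 + $32.54 + $0.27 = $56.36

$56.36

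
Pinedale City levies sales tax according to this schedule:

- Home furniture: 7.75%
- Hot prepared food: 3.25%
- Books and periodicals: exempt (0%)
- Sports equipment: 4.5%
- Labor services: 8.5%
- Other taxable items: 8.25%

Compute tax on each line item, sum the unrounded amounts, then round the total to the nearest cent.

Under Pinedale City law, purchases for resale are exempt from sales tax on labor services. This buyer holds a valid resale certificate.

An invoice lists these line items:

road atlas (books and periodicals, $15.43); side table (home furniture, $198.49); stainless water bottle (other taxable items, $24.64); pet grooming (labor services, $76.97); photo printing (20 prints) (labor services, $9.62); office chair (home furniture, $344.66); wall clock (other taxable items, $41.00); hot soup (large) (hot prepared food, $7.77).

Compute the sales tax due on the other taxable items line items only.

Stainless water bottle $24.64: other taxable items → 8.25% → $2.0328
Wall clock $41.00: other taxable items → 8.25% → $3.3825
Tax on other taxable items: unrounded sum = $5.4153 → $5.42

$5.42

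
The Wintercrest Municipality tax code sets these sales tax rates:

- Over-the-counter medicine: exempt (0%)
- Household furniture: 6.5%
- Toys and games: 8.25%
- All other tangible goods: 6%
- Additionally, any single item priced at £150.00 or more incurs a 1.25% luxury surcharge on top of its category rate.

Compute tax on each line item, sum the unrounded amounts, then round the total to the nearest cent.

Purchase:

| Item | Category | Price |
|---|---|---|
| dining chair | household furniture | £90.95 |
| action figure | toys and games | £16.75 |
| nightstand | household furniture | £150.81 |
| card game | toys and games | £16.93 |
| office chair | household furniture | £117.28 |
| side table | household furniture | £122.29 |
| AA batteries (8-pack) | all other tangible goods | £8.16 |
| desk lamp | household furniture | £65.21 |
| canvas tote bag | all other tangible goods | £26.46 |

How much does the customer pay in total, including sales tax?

£657.11

Dining chair £90.95: household furniture → 6.5% → £5.91175
Action figure £16.75: toys and games → 8.25% → £1.381875
Nightstand £150.81: household furniture → 6.5% + 1.25% surcharge = 7.75% → £11.687775
Card game £16.93: toys and games → 8.25% → £1.396725
Office chair £117.28: household furniture → 6.5% → £7.6232
Side table £122.29: household furniture → 6.5% → £7.94885
AA batteries (8-pack) £8.16: all other tangible goods → 6% → £0.4896
Desk lamp £65.21: household furniture → 6.5% → £4.23865
Canvas tote bag £26.46: all other tangible goods → 6% → £1.5876
Subtotal = £614.84; unrounded tax = £42.266025 → £42.27; total due = £657.11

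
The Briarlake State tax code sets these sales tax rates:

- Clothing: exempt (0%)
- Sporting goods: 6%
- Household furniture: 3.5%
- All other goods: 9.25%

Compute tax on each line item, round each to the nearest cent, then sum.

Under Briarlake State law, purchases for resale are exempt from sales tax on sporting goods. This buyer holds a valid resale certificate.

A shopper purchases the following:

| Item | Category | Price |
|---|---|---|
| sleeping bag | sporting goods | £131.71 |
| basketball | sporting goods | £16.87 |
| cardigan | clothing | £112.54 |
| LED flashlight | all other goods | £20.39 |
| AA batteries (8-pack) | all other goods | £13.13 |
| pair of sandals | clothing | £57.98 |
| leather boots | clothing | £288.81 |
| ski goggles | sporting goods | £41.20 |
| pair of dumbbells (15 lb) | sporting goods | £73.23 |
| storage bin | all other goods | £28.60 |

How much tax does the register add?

Sleeping bag £131.71: sporting goods, buyer-exempt → 0% → £0.00
Basketball £16.87: sporting goods, buyer-exempt → 0% → £0.00
Cardigan £112.54: clothing → 0% → £0.00
LED flashlight £20.39: all other goods → 9.25% → £1.89
AA batteries (8-pack) £13.13: all other goods → 9.25% → £1.21
Pair of sandals £57.98: clothing → 0% → £0.00
Leather boots £288.81: clothing → 0% → £0.00
Ski goggles £41.20: sporting goods, buyer-exempt → 0% → £0.00
Pair of dumbbells (15 lb) £73.23: sporting goods, buyer-exempt → 0% → £0.00
Storage bin £28.60: all other goods → 9.25% → £2.65
Total tax = £1.89 + £1.21 + £2.65 = £5.75

£5.75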